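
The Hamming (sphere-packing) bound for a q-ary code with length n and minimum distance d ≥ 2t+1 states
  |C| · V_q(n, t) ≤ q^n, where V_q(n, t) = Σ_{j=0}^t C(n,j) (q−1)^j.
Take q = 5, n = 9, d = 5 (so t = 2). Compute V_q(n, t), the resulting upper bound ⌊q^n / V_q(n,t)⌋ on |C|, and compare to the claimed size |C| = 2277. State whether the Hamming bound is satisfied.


V_q(n, t) = 613, q^n = 1953125, Hamming bound = 3186, |C| = 2277 ≤ bound (satisfied).

Step 1: Compute V_q(n, t) = Σ_{j=0}^2 C(n, j) (q−1)^j.
  j = 0: C(9,0)·(4)^0 = 1·1 = 1.
  j = 1: C(9,1)·(4)^1 = 9·4 = 36.
  j = 2: C(9,2)·(4)^2 = 36·16 = 576.
  V_q(n, t) = 1 + 36 + 576 = 613.
Step 2: q^n = 5^9 = 1953125.
Step 3: Hamming bound ⌊q^n / V_q(n,t)⌋ = ⌊1953125/613⌋ = 3186.
Step 4: Compare |C| = 2277 to 3186: satisfied.
The claimed |C| lies below the Hamming bound.


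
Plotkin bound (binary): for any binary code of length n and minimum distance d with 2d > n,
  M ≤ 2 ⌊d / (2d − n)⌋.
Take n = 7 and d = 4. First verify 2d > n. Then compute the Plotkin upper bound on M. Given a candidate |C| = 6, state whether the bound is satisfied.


Plotkin bound M ≤ 8; given |C| = 6 ≤ bound (satisfied).

Check applicability: 2d = 8, n = 7.
2d − n = 1 > 0, so Plotkin applies.
Compute d/(2d−n) = 4/1 ≈ 4.0000.
⌊d/(2d−n)⌋ = 4.
Plotkin bound: M ≤ 2·4 = 8.
Given |C| = 6, check: satisfied.
This |C| is below the Plotkin bound.


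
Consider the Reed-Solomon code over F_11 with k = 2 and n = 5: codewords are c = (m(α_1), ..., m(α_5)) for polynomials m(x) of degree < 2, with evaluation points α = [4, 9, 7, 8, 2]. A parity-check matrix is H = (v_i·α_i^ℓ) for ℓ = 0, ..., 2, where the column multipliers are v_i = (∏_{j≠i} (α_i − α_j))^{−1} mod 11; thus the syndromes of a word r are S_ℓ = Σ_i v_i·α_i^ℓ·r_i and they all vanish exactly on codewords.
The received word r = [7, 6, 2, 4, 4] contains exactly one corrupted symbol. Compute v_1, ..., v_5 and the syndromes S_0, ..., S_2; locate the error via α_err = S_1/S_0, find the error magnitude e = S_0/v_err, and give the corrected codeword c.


S = (6, 1, 2), error at position 5, error magnitude e = 1, c = [7, 6, 2, 4, 3].

Step 1: column multipliers v_i = (∏_{j≠i}(α_i − α_j))^{−1} mod 11.
  i = 1 (α = 4): (4−9)(4−7)(4−8)(4−2) = (−5)·(−3)·(−4)·2 = −120 ≡ 1, so v_1 = 1^{−1} = 1 (mod 11).
  i = 2 (α = 9): (9−4)(9−7)(9−8)(9−2) = 5·2·1·7 = 70 ≡ 4, so v_2 = 4^{−1} = 3 (mod 11).
  i = 3 (α = 7): (7−4)(7−9)(7−8)(7−2) = 3·(−2)·(−1)·5 = 30 ≡ 8, so v_3 = 8^{−1} = 7 (mod 11).
  i = 4 (α = 8): (8−4)(8−9)(8−7)(8−2) = 4·(−1)·1·6 = −24 ≡ 9, so v_4 = 9^{−1} = 5 (mod 11).
  i = 5 (α = 2): (2−4)(2−9)(2−7)(2−8) = (−2)·(−7)·(−5)·(−6) = 420 ≡ 2, so v_5 = 2^{−1} = 6 (mod 11).
  v = [1, 3, 7, 5, 6].
Step 2: syndromes of r = [7, 6, 2, 4, 4] (all sums mod 11).
  S_0 = Σ v_i r_i = 1·7 + 3·6 + 7·2 + 5·4 + 6·4 = 83 ≡ 6.
  S_1 = Σ v_i α_i r_i = 1·4·7 + 3·9·6 + 7·7·2 + 5·8·4 + 6·2·4 = 496 ≡ 1.
  α_i^2 mod 11 = [5, 4, 5, 9, 4].
  S_2 = Σ v_i α_i^2 r_i = 1·5·7 + 3·4·6 + 7·5·2 + 5·9·4 + 6·4·4 = 453 ≡ 2.
  S = (6, 1, 2) ≠ 0, so r is not a codeword (an error is present).
Step 3: locate the error. For a single error e at position i, S_ℓ = v_i·e·α_i^ℓ, so α_err = S_1/S_0.
  S_0^{−1} = 6^{−1} = 2 (mod 11), so α_err = 1·2 = 2 ≡ 2 = α_5. Error position i = 5.
  Consistency check: S_2/S_1 = 2·1 = 2 ≡ 2 = α_err ✓ (single-error assumption holds).
Step 4: error magnitude e = S_0/v_5 = S_0·∏_{j≠5}(α_5 − α_j) = 6·2 = 12 ≡ 1 (mod 11).
Step 5: correct position 5: c_5 = r_5 − e = 4 − 1 ≡ 3 (mod 11). Hence c = [7, 6, 2, 4, 3].
  Check: interpolating c through the α_i gives m(x) = 10 + 2·x (degree < 2) with m(α_i) = c_i for every i, so c is indeed a codeword.


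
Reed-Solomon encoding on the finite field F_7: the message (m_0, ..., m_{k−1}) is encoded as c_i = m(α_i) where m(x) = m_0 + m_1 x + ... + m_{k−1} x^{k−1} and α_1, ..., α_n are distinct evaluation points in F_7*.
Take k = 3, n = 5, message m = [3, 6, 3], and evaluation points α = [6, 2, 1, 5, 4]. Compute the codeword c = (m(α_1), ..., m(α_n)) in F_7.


c = [0, 6, 5, 3, 5]

Message polynomial: m(x) = 3 + 6·x + 3·x^2 (mod 7).
For each evaluation point α_i, compute m(α_i) mod 7:
  α_1 = 6: Horner steps 3 → 3 → 0, so m(6) = 0.
  α_2 = 2: Horner steps 3 → 5 → 6, so m(2) = 6.
  α_3 = 1: Horner steps 3 → 2 → 5, so m(1) = 5.
  α_4 = 5: Horner steps 3 → 0 → 3, so m(5) = 3.
  α_5 = 4: Horner steps 3 → 4 → 5, so m(4) = 5.
Codeword c = [0, 6, 5, 3, 5] ∈ F_7^5.


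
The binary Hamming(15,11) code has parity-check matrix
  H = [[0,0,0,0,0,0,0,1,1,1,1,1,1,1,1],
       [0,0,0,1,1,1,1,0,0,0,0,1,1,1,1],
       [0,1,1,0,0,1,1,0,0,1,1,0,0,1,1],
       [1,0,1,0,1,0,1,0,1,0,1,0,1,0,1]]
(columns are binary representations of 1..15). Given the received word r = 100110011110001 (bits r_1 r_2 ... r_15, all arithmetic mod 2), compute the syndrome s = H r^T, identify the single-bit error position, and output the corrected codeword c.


s = (1, 1, 1, 1)^T, error position = 15, corrected codeword c = 100110011110000

Compute s = H r^T mod 2 one row at a time:
  s_1 = 1 + 1 + 1 + 1 + 0 + 0 + 0 + 1 = 5 ≡ 1 (mod 2).
  s_2 = 1 + 1 + 0 + 0 + 0 + 0 + 0 + 1 = 3 ≡ 1 (mod 2).
  s_3 = 0 + 0 + 0 + 0 + 1 + 1 + 0 + 1 = 3 ≡ 1 (mod 2).
  s_4 = 1 + 0 + 1 + 0 + 1 + 1 + 0 + 1 = 5 ≡ 1 (mod 2).
s = (1, 1, 1, 1)^T — this equals column 15 of H (binary 1111), so error is at position 15.
Correct: flip bit 15 of r = 100110011110001 to get c = 100110011110000.


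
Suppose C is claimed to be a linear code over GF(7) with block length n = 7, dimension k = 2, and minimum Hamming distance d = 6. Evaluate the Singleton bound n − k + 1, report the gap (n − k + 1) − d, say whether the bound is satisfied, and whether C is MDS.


Singleton RHS = n − k + 1 = 6, slack = 0, bound satisfied, MDS.

Singleton bound: d ≤ n − k + 1.
Here n = 7, k = 2, so n − k + 1 = 6.
Given d = 6, check d ≤ 6: YES.
Slack = (n − k + 1) − d = 0.
The code is MDS (slack = 0).
Description: the claimed parameters are [7, 2, 6]_7; such a code would be MDS (meets Singleton bound).


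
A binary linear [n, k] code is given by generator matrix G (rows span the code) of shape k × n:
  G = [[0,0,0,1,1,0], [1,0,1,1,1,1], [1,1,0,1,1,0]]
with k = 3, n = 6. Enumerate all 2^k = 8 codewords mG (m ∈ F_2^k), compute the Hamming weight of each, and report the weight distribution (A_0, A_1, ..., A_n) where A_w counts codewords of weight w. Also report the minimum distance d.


Weight distribution: A_0 = 1, A_2 = 2, A_3 = 2, A_4 = 1, A_5 = 2. Minimum distance d = 2.

Enumerate all 2^3 = 8 messages m ∈ F_2^3.
For each, compute codeword c = mG in F_2^6, then tally its weight.
  m = 000 → c = 000000, weight = 0.
  m = 100 → c = 000110, weight = 2.
  m = 010 → c = 101111, weight = 5.
  m = 110 → c = 101001, weight = 3.
  m = 001 → c = 110110, weight = 4.
  m = 101 → c = 110000, weight = 2.
  m = 011 → c = 011001, weight = 3.
  m = 111 → c = 011111, weight = 5.
Tally weights:
  weight 0: 1 codewords.
  weight 2: 2 codewords.
  weight 3: 2 codewords.
  weight 4: 1 codewords.
  weight 5: 2 codewords.
Minimum distance d = smallest w > 0 with A_w > 0 = 2.
Sanity: Σ A_w = 8 = 2^3 = 8 ✓.


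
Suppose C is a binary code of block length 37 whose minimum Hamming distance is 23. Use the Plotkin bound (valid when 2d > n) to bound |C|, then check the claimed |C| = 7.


Plotkin bound M ≤ 4; given |C| = 7 > bound (violated).

Check applicability: 2d = 46, n = 37.
2d − n = 9 > 0, so Plotkin applies.
Compute d/(2d−n) = 23/9 ≈ 2.5556.
⌊d/(2d−n)⌋ = 2.
Plotkin bound: M ≤ 2·2 = 4.
Given |C| = 7, check: VIOLATED.
This |C| is above the Plotkin bound, so no binary code with n = 37, d = 23 and 7 codewords exists.


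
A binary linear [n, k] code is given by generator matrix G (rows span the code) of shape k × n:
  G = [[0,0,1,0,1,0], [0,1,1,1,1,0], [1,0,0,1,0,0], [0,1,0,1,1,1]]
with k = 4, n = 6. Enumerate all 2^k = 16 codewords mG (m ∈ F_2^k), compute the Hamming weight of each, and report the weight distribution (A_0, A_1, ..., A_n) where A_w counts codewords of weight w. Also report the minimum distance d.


Weight distribution: A_0 = 1, A_2 = 6, A_4 = 9. Minimum distance d = 2.

Enumerate all 2^4 = 16 messages m ∈ F_2^4.
For each, compute codeword c = mG in F_2^6, then tally its weight.
  m = 0000 → c = 000000, weight = 0.
  m = 1000 → c = 001010, weight = 2.
  m = 0100 → c = 011110, weight = 4.
  m = 1100 → c = 010100, weight = 2.
  m = 0010 → c = 100100, weight = 2.
  m = 1010 → c = 101110, weight = 4.
  m = 0110 → c = 111010, weight = 4.
  m = 1110 → c = 110000, weight = 2.
  m = 0001 → c = 010111, weight = 4.
  m = 1001 → c = 011101, weight = 4.
  m = 0101 → c = 001001, weight = 2.
  m = 1101 → c = 000011, weight = 2.
  m = 0011 → c = 110011, weight = 4.
  m = 1011 → c = 111001, weight = 4.
  m = 0111 → c = 101101, weight = 4.
  m = 1111 → c = 100111, weight = 4.
Tally weights:
  weight 0: 1 codewords.
  weight 2: 6 codewords.
  weight 4: 9 codewords.
Minimum distance d = smallest w > 0 with A_w > 0 = 2.
Sanity: Σ A_w = 16 = 2^4 = 16 ✓.


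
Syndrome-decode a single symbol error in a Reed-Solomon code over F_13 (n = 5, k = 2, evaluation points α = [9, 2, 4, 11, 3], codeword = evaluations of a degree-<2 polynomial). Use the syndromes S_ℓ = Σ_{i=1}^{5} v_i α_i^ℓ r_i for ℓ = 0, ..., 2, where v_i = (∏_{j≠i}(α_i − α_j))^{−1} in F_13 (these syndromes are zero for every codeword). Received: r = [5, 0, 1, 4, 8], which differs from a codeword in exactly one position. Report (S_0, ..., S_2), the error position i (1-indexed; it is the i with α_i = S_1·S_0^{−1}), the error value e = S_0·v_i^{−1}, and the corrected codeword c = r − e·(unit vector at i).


S = (7, 1, 2), error at position 2, error magnitude e = 11, c = [5, 2, 1, 4, 8].

Step 1: column multipliers v_i = (∏_{j≠i}(α_i − α_j))^{−1} mod 13.
  i = 1 (α = 9): (9−2)(9−4)(9−11)(9−3) = 7·5·(−2)·6 = −420 ≡ 9, so v_1 = 9^{−1} = 3 (mod 13).
  i = 2 (α = 2): (2−9)(2−4)(2−11)(2−3) = (−7)·(−2)·(−9)·(−1) = 126 ≡ 9, so v_2 = 9^{−1} = 3 (mod 13).
  i = 3 (α = 4): (4−9)(4−2)(4−11)(4−3) = (−5)·2·(−7)·1 = 70 ≡ 5, so v_3 = 5^{−1} = 8 (mod 13).
  i = 4 (α = 11): (11−9)(11−2)(11−4)(11−3) = 2·9·7·8 = 1008 ≡ 7, so v_4 = 7^{−1} = 2 (mod 13).
  i = 5 (α = 3): (3−9)(3−2)(3−4)(3−11) = (−6)·1·(−1)·(−8) = −48 ≡ 4, so v_5 = 4^{−1} = 10 (mod 13).
  v = [3, 3, 8, 2, 10].
Step 2: syndromes of r = [5, 0, 1, 4, 8] (all sums mod 13).
  S_0 = Σ v_i r_i = 3·5 + 3·0 + 8·1 + 2·4 + 10·8 = 111 ≡ 7.
  S_1 = Σ v_i α_i r_i = 3·9·5 + 3·2·0 + 8·4·1 + 2·11·4 + 10·3·8 = 495 ≡ 1.
  α_i^2 mod 13 = [3, 4, 3, 4, 9].
  S_2 = Σ v_i α_i^2 r_i = 3·3·5 + 3·4·0 + 8·3·1 + 2·4·4 + 10·9·8 = 821 ≡ 2.
  S = (7, 1, 2) ≠ 0, so r is not a codeword (an error is present).
Step 3: locate the error. For a single error e at position i, S_ℓ = v_i·e·α_i^ℓ, so α_err = S_1/S_0.
  S_0^{−1} = 7^{−1} = 2 (mod 13), so α_err = 1·2 = 2 ≡ 2 = α_2. Error position i = 2.
  Consistency check: S_2/S_1 = 2·1 = 2 ≡ 2 = α_err ✓ (single-error assumption holds).
Step 4: error magnitude e = S_0/v_2 = S_0·∏_{j≠2}(α_2 − α_j) = 7·9 = 63 ≡ 11 (mod 13).
Step 5: correct position 2: c_2 = r_2 − e = 0 − 11 ≡ 2 (mod 13). Hence c = [5, 2, 1, 4, 8].
  Check: interpolating c through the α_i gives m(x) = 3 + 6·x (degree < 2) with m(α_i) = c_i for every i, so c is indeed a codeword.


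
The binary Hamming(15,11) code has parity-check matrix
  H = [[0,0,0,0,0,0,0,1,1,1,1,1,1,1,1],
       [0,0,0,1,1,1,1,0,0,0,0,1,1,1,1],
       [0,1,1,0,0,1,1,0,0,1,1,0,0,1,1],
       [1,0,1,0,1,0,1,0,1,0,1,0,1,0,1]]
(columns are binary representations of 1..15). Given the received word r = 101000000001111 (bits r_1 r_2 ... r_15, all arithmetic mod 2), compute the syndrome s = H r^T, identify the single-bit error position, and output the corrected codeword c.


s = (0, 0, 1, 0)^T, error position = 2, corrected codeword c = 111000000001111

Compute s = H r^T mod 2 one row at a time:
  s_1 = 0 + 0 + 0 + 0 + 1 + 1 + 1 + 1 = 4 ≡ 0 (mod 2).
  s_2 = 0 + 0 + 0 + 0 + 1 + 1 + 1 + 1 = 4 ≡ 0 (mod 2).
  s_3 = 0 + 1 + 0 + 0 + 0 + 0 + 1 + 1 = 3 ≡ 1 (mod 2).
  s_4 = 1 + 1 + 0 + 0 + 0 + 0 + 1 + 1 = 4 ≡ 0 (mod 2).
s = (0, 0, 1, 0)^T — this equals column 2 of H (binary 0010), so error is at position 2.
Correct: flip bit 2 of r = 101000000001111 to get c = 111000000001111.


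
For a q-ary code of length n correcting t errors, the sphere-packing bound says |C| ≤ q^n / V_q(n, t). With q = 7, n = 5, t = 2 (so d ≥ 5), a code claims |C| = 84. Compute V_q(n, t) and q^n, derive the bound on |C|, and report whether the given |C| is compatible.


V_q(n, t) = 391, q^n = 16807, Hamming bound = 42, |C| = 84 > bound (violated).

Step 1: Compute V_q(n, t) = Σ_{j=0}^2 C(n, j) (q−1)^j.
  j = 0: C(5,0)·(6)^0 = 1·1 = 1.
  j = 1: C(5,1)·(6)^1 = 5·6 = 30.
  j = 2: C(5,2)·(6)^2 = 10·36 = 360.
  V_q(n, t) = 1 + 30 + 360 = 391.
Step 2: q^n = 7^5 = 16807.
Step 3: Hamming bound ⌊q^n / V_q(n,t)⌋ = ⌊16807/391⌋ = 42.
Step 4: Compare |C| = 84 to 42: violated.
The claimed |C| lies above the Hamming bound, so no 7-ary code of length 5 with d ≥ 5 can have 84 codewords.


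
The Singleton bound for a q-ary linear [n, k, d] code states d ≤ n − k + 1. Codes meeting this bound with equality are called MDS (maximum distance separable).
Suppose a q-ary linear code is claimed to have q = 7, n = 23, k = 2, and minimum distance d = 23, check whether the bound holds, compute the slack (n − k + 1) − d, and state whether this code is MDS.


Singleton RHS = n − k + 1 = 22, slack = -1, bound violated (no such code; not MDS).

Singleton bound: d ≤ n − k + 1.
Here n = 23, k = 2, so n − k + 1 = 22.
Given d = 23, check d ≤ 22: NO.
Slack = (n − k + 1) − d = -1.
The slack is negative: d = 23 exceeds n − k + 1 = 22 by 1, so the Singleton bound is violated and no linear [23, 2, 23]_7 code can exist. In particular it is not MDS (MDS requires d = n − k + 1 exactly).
Description: the claimed parameters are [23, 2, 23]_7; such a code would be impossible (violates the Singleton bound).


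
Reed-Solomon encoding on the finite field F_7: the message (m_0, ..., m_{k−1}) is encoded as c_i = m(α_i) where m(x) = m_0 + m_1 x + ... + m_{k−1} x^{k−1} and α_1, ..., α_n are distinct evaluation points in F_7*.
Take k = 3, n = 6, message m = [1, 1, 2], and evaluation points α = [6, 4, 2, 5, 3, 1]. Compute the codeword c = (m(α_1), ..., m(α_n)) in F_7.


c = [2, 2, 4, 0, 1, 4]

Message polynomial: m(x) = 1 + 1·x + 2·x^2 (mod 7).
For each evaluation point α_i, compute m(α_i) mod 7:
  α_1 = 6: Horner steps 2 → 6 → 2, so m(6) = 2.
  α_2 = 4: Horner steps 2 → 2 → 2, so m(4) = 2.
  α_3 = 2: Horner steps 2 → 5 → 4, so m(2) = 4.
  α_4 = 5: Horner steps 2 → 4 → 0, so m(5) = 0.
  α_5 = 3: Horner steps 2 → 0 → 1, so m(3) = 1.
  α_6 = 1: Horner steps 2 → 3 → 4, so m(1) = 4.
Codeword c = [2, 2, 4, 0, 1, 4] ∈ F_7^6.


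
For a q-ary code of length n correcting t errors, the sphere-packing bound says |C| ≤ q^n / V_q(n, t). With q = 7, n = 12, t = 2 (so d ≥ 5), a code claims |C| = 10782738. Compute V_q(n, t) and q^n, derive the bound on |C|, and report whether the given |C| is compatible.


V_q(n, t) = 2449, q^n = 13841287201, Hamming bound = 5651811, |C| = 10782738 > bound (violated).

Step 1: Compute V_q(n, t) = Σ_{j=0}^2 C(n, j) (q−1)^j.
  j = 0: C(12,0)·(6)^0 = 1·1 = 1.
  j = 1: C(12,1)·(6)^1 = 12·6 = 72.
  j = 2: C(12,2)·(6)^2 = 66·36 = 2376.
  V_q(n, t) = 1 + 72 + 2376 = 2449.
Step 2: q^n = 7^12 = 13841287201.
Step 3: Hamming bound ⌊q^n / V_q(n,t)⌋ = ⌊13841287201/2449⌋ = 5651811.
Step 4: Compare |C| = 10782738 to 5651811: violated.
The claimed |C| lies above the Hamming bound, so no 7-ary code of length 12 with d ≥ 5 can have 10782738 codewords.


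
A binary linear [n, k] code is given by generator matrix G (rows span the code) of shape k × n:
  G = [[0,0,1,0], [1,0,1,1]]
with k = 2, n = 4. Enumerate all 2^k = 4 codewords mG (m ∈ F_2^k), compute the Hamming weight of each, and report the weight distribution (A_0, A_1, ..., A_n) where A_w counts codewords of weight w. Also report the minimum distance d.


Weight distribution: A_0 = 1, A_1 = 1, A_2 = 1, A_3 = 1. Minimum distance d = 1.

Enumerate all 2^2 = 4 messages m ∈ F_2^2.
For each, compute codeword c = mG in F_2^4, then tally its weight.
  m = 00 → c = 0000, weight = 0.
  m = 10 → c = 0010, weight = 1.
  m = 01 → c = 1011, weight = 3.
  m = 11 → c = 1001, weight = 2.
Tally weights:
  weight 0: 1 codewords.
  weight 1: 1 codewords.
  weight 2: 1 codewords.
  weight 3: 1 codewords.
Minimum distance d = smallest w > 0 with A_w > 0 = 1.
Sanity: Σ A_w = 4 = 2^2 = 4 ✓.


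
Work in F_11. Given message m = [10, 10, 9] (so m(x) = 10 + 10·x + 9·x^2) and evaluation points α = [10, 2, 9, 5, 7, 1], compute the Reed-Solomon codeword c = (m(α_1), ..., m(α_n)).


c = [9, 0, 4, 10, 4, 7]

Message polynomial: m(x) = 10 + 10·x + 9·x^2 (mod 11).
For each evaluation point α_i, compute m(α_i) mod 11:
  α_1 = 10: Horner steps 9 → 1 → 9, so m(10) = 9.
  α_2 = 2: Horner steps 9 → 6 → 0, so m(2) = 0.
  α_3 = 9: Horner steps 9 → 3 → 4, so m(9) = 4.
  α_4 = 5: Horner steps 9 → 0 → 10, so m(5) = 10.
  α_5 = 7: Horner steps 9 → 7 → 4, so m(7) = 4.
  α_6 = 1: Horner steps 9 → 8 → 7, so m(1) = 7.
Codeword c = [9, 0, 4, 10, 4, 7] ∈ F_11^6.


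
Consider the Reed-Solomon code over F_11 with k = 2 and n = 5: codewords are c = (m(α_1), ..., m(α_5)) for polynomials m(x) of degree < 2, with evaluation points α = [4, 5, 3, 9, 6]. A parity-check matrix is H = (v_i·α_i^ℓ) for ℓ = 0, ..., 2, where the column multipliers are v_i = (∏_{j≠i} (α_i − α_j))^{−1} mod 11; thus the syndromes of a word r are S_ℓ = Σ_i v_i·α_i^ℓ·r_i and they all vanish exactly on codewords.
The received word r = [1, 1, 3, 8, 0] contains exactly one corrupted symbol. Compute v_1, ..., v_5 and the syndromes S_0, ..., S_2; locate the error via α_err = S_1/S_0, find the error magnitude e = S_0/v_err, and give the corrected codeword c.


S = (10, 7, 6), error at position 1, error magnitude e = 10, c = [2, 1, 3, 8, 0].

Step 1: column multipliers v_i = (∏_{j≠i}(α_i − α_j))^{−1} mod 11.
  i = 1 (α = 4): (4−5)(4−3)(4−9)(4−6) = (−1)·1·(−5)·(−2) = −10 ≡ 1, so v_1 = 1^{−1} = 1 (mod 11).
  i = 2 (α = 5): (5−4)(5−3)(5−9)(5−6) = 1·2·(−4)·(−1) = 8 ≡ 8, so v_2 = 8^{−1} = 7 (mod 11).
  i = 3 (α = 3): (3−4)(3−5)(3−9)(3−6) = (−1)·(−2)·(−6)·(−3) = 36 ≡ 3, so v_3 = 3^{−1} = 4 (mod 11).
  i = 4 (α = 9): (9−4)(9−5)(9−3)(9−6) = 5·4·6·3 = 360 ≡ 8, so v_4 = 8^{−1} = 7 (mod 11).
  i = 5 (α = 6): (6−4)(6−5)(6−3)(6−9) = 2·1·3·(−3) = −18 ≡ 4, so v_5 = 4^{−1} = 3 (mod 11).
  v = [1, 7, 4, 7, 3].
Step 2: syndromes of r = [1, 1, 3, 8, 0] (all sums mod 11).
  S_0 = Σ v_i r_i = 1·1 + 7·1 + 4·3 + 7·8 + 3·0 = 76 ≡ 10.
  S_1 = Σ v_i α_i r_i = 1·4·1 + 7·5·1 + 4·3·3 + 7·9·8 + 3·6·0 = 579 ≡ 7.
  α_i^2 mod 11 = [5, 3, 9, 4, 3].
  S_2 = Σ v_i α_i^2 r_i = 1·5·1 + 7·3·1 + 4·9·3 + 7·4·8 + 3·3·0 = 358 ≡ 6.
  S = (10, 7, 6) ≠ 0, so r is not a codeword (an error is present).
Step 3: locate the error. For a single error e at position i, S_ℓ = v_i·e·α_i^ℓ, so α_err = S_1/S_0.
  S_0^{−1} = 10^{−1} = 10 (mod 11), so α_err = 7·10 = 70 ≡ 4 = α_1. Error position i = 1.
  Consistency check: S_2/S_1 = 6·8 = 48 ≡ 4 = α_err ✓ (single-error assumption holds).
Step 4: error magnitude e = S_0/v_1 = S_0·∏_{j≠1}(α_1 − α_j) = 10·1 = 10 ≡ 10 (mod 11).
Step 5: correct position 1: c_1 = r_1 − e = 1 − 10 ≡ 2 (mod 11). Hence c = [2, 1, 3, 8, 0].
  Check: interpolating c through the α_i gives m(x) = 6 + 10·x (degree < 2) with m(α_i) = c_i for every i, so c is indeed a codeword.


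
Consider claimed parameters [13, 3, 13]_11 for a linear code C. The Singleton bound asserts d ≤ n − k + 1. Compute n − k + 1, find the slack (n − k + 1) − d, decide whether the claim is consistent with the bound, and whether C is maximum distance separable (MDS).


Singleton RHS = n − k + 1 = 11, slack = -2, bound violated (no such code; not MDS).

Singleton bound: d ≤ n − k + 1.
Here n = 13, k = 3, so n − k + 1 = 11.
Given d = 13, check d ≤ 11: NO.
Slack = (n − k + 1) − d = -2.
The slack is negative: d = 13 exceeds n − k + 1 = 11 by 2, so the Singleton bound is violated and no linear [13, 3, 13]_11 code can exist. In particular it is not MDS (MDS requires d = n − k + 1 exactly).
Description: the claimed parameters are [13, 3, 13]_11; such a code would be impossible (violates the Singleton bound).


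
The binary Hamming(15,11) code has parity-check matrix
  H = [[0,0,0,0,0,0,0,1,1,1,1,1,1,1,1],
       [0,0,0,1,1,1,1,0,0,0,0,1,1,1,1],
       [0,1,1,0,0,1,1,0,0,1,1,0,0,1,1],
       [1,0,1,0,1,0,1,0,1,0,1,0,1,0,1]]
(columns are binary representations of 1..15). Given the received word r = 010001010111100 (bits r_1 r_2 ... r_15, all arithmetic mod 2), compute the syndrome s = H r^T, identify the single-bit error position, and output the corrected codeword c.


s = (1, 1, 0, 0)^T, error position = 12, corrected codeword c = 010001010110100

Compute s = H r^T mod 2 one row at a time:
  s_1 = 1 + 0 + 1 + 1 + 1 + 1 + 0 + 0 = 5 ≡ 1 (mod 2).
  s_2 = 0 + 0 + 1 + 0 + 1 + 1 + 0 + 0 = 3 ≡ 1 (mod 2).
  s_3 = 1 + 0 + 1 + 0 + 1 + 1 + 0 + 0 = 4 ≡ 0 (mod 2).
  s_4 = 0 + 0 + 0 + 0 + 0 + 1 + 1 + 0 = 2 ≡ 0 (mod 2).
s = (1, 1, 0, 0)^T — this equals column 12 of H (binary 1100), so error is at position 12.
Correct: flip bit 12 of r = 010001010111100 to get c = 010001010110100.


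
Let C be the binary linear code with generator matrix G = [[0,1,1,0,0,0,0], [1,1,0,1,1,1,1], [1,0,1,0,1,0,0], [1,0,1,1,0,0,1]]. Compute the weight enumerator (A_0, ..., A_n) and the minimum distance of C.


Weight distribution: A_0 = 1, A_2 = 2, A_3 = 6, A_4 = 3, A_5 = 2, A_6 = 2. Minimum distance d = 2.

Enumerate all 2^4 = 16 messages m ∈ F_2^4.
For each, compute codeword c = mG in F_2^7, then tally its weight.
  m = 0000 → c = 0000000, weight = 0.
  m = 1000 → c = 0110000, weight = 2.
  m = 0100 → c = 1101111, weight = 6.
  m = 1100 → c = 1011111, weight = 6.
  m = 0010 → c = 1010100, weight = 3.
  m = 1010 → c = 1100100, weight = 3.
  m = 0110 → c = 0111011, weight = 5.
  m = 1110 → c = 0001011, weight = 3.
  m = 0001 → c = 1011001, weight = 4.
  m = 1001 → c = 1101001, weight = 4.
  m = 0101 → c = 0110110, weight = 4.
  m = 1101 → c = 0000110, weight = 2.
  m = 0011 → c = 0001101, weight = 3.
  m = 1011 → c = 0111101, weight = 5.
  m = 0111 → c = 1100010, weight = 3.
  m = 1111 → c = 1010010, weight = 3.
Tally weights:
  weight 0: 1 codewords.
  weight 2: 2 codewords.
  weight 3: 6 codewords.
  weight 4: 3 codewords.
  weight 5: 2 codewords.
  weight 6: 2 codewords.
Minimum distance d = smallest w > 0 with A_w > 0 = 2.
Sanity: Σ A_w = 16 = 2^4 = 16 ✓.


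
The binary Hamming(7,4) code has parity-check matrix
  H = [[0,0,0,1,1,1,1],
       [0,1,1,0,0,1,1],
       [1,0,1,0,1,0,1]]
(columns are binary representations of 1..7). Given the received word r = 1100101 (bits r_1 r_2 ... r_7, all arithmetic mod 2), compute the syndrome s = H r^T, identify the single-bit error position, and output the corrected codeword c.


s = (0, 0, 1)^T, error position = 1, corrected codeword c = 0100101

Compute s = H r^T mod 2 one row at a time:
  s_1 = 0 + 1 + 0 + 1 = 2 ≡ 0 (mod 2).
  s_2 = 1 + 0 + 0 + 1 = 2 ≡ 0 (mod 2).
  s_3 = 1 + 0 + 1 + 1 = 3 ≡ 1 (mod 2).
s = (0, 0, 1)^T — this equals column 1 of H (binary 001), so error is at position 1.
Correct: flip bit 1 of r = 1100101 to get c = 0100101.


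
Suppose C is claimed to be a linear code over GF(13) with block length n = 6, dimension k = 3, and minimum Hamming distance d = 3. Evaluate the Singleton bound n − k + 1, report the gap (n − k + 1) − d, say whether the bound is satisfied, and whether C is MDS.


Singleton RHS = n − k + 1 = 4, slack = 1, bound satisfied, not MDS.

Singleton bound: d ≤ n − k + 1.
Here n = 6, k = 3, so n − k + 1 = 4.
Given d = 3, check d ≤ 4: YES.
Slack = (n − k + 1) − d = 1.
The code is NOT MDS (slack = 1 > 0).
Description: the claimed parameters are [6, 3, 3]_13; such a code would be non-MDS.


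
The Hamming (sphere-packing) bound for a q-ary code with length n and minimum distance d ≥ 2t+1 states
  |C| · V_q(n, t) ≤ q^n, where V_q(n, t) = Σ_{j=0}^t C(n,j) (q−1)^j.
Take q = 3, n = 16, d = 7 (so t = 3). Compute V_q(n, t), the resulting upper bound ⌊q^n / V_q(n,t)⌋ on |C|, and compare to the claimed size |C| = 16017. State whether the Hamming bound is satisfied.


V_q(n, t) = 4993, q^n = 43046721, Hamming bound = 8621, |C| = 16017 > bound (violated).

Step 1: Compute V_q(n, t) = Σ_{j=0}^3 C(n, j) (q−1)^j.
  j = 0: C(16,0)·(2)^0 = 1·1 = 1.
  j = 1: C(16,1)·(2)^1 = 16·2 = 32.
  j = 2: C(16,2)·(2)^2 = 120·4 = 480.
  j = 3: C(16,3)·(2)^3 = 560·8 = 4480.
  V_q(n, t) = 1 + 32 + 480 + 4480 = 4993.
Step 2: q^n = 3^16 = 43046721.
Step 3: Hamming bound ⌊q^n / V_q(n,t)⌋ = ⌊43046721/4993⌋ = 8621.
Step 4: Compare |C| = 16017 to 8621: violated.
The claimed |C| lies above the Hamming bound, so no 3-ary code of length 16 with d ≥ 7 can have 16017 codewords.


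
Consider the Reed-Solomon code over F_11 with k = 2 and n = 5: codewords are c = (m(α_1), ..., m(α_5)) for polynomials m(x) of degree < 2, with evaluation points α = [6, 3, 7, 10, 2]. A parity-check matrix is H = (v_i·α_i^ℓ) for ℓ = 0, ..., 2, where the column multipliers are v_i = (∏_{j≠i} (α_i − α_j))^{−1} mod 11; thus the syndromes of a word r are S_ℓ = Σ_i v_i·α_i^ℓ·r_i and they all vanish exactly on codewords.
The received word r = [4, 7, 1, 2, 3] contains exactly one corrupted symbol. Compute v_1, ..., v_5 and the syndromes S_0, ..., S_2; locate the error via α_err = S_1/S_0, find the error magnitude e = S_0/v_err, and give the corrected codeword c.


S = (10, 5, 8), error at position 1, error magnitude e = 7, c = [8, 7, 1, 2, 3].

Step 1: column multipliers v_i = (∏_{j≠i}(α_i − α_j))^{−1} mod 11.
  i = 1 (α = 6): (6−3)(6−7)(6−10)(6−2) = 3·(−1)·(−4)·4 = 48 ≡ 4, so v_1 = 4^{−1} = 3 (mod 11).
  i = 2 (α = 3): (3−6)(3−7)(3−10)(3−2) = (−3)·(−4)·(−7)·1 = −84 ≡ 4, so v_2 = 4^{−1} = 3 (mod 11).
  i = 3 (α = 7): (7−6)(7−3)(7−10)(7−2) = 1·4·(−3)·5 = −60 ≡ 6, so v_3 = 6^{−1} = 2 (mod 11).
  i = 4 (α = 10): (10−6)(10−3)(10−7)(10−2) = 4·7·3·8 = 672 ≡ 1, so v_4 = 1^{−1} = 1 (mod 11).
  i = 5 (α = 2): (2−6)(2−3)(2−7)(2−10) = (−4)·(−1)·(−5)·(−8) = 160 ≡ 6, so v_5 = 6^{−1} = 2 (mod 11).
  v = [3, 3, 2, 1, 2].
Step 2: syndromes of r = [4, 7, 1, 2, 3] (all sums mod 11).
  S_0 = Σ v_i r_i = 3·4 + 3·7 + 2·1 + 1·2 + 2·3 = 43 ≡ 10.
  S_1 = Σ v_i α_i r_i = 3·6·4 + 3·3·7 + 2·7·1 + 1·10·2 + 2·2·3 = 181 ≡ 5.
  α_i^2 mod 11 = [3, 9, 5, 1, 4].
  S_2 = Σ v_i α_i^2 r_i = 3·3·4 + 3·9·7 + 2·5·1 + 1·1·2 + 2·4·3 = 261 ≡ 8.
  S = (10, 5, 8) ≠ 0, so r is not a codeword (an error is present).
Step 3: locate the error. For a single error e at position i, S_ℓ = v_i·e·α_i^ℓ, so α_err = S_1/S_0.
  S_0^{−1} = 10^{−1} = 10 (mod 11), so α_err = 5·10 = 50 ≡ 6 = α_1. Error position i = 1.
  Consistency check: S_2/S_1 = 8·9 = 72 ≡ 6 = α_err ✓ (single-error assumption holds).
Step 4: error magnitude e = S_0/v_1 = S_0·∏_{j≠1}(α_1 − α_j) = 10·4 = 40 ≡ 7 (mod 11).
Step 5: correct position 1: c_1 = r_1 − e = 4 − 7 ≡ 8 (mod 11). Hence c = [8, 7, 1, 2, 3].
  Check: interpolating c through the α_i gives m(x) = 6 + 4·x (degree < 2) with m(α_i) = c_i for every i, so c is indeed a codeword.


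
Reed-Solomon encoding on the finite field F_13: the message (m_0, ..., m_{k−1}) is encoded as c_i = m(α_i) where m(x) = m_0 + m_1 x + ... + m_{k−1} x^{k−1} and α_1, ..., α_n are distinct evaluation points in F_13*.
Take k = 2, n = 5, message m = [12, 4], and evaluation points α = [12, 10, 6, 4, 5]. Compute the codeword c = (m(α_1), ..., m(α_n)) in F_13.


c = [8, 0, 10, 2, 6]

Message polynomial: m(x) = 12 + 4·x (mod 13).
For each evaluation point α_i, compute m(α_i) mod 13:
  α_1 = 12: Horner steps 4 → 8, so m(12) = 8.
  α_2 = 10: Horner steps 4 → 0, so m(10) = 0.
  α_3 = 6: Horner steps 4 → 10, so m(6) = 10.
  α_4 = 4: Horner steps 4 → 2, so m(4) = 2.
  α_5 = 5: Horner steps 4 → 6, so m(5) = 6.
Codeword c = [8, 0, 10, 2, 6] ∈ F_13^5.


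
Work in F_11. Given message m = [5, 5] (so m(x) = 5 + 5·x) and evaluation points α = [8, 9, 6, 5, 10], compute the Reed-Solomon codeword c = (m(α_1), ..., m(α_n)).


c = [1, 6, 2, 8, 0]

Message polynomial: m(x) = 5 + 5·x (mod 11).
For each evaluation point α_i, compute m(α_i) mod 11:
  α_1 = 8: Horner steps 5 → 1, so m(8) = 1.
  α_2 = 9: Horner steps 5 → 6, so m(9) = 6.
  α_3 = 6: Horner steps 5 → 2, so m(6) = 2.
  α_4 = 5: Horner steps 5 → 8, so m(5) = 8.
  α_5 = 10: Horner steps 5 → 0, so m(10) = 0.
Codeword c = [1, 6, 2, 8, 0] ∈ F_11^5.


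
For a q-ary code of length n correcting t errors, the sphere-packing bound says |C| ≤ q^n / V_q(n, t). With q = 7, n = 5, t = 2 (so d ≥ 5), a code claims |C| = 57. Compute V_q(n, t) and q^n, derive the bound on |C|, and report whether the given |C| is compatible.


V_q(n, t) = 391, q^n = 16807, Hamming bound = 42, |C| = 57 > bound (violated).

Step 1: Compute V_q(n, t) = Σ_{j=0}^2 C(n, j) (q−1)^j.
  j = 0: C(5,0)·(6)^0 = 1·1 = 1.
  j = 1: C(5,1)·(6)^1 = 5·6 = 30.
  j = 2: C(5,2)·(6)^2 = 10·36 = 360.
  V_q(n, t) = 1 + 30 + 360 = 391.
Step 2: q^n = 7^5 = 16807.
Step 3: Hamming bound ⌊q^n / V_q(n,t)⌋ = ⌊16807/391⌋ = 42.
Step 4: Compare |C| = 57 to 42: violated.
The claimed |C| lies above the Hamming bound, so no 7-ary code of length 5 with d ≥ 5 can have 57 codewords.


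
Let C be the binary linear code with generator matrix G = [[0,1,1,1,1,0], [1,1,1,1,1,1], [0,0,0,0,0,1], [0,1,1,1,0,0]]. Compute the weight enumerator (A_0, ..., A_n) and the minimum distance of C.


Weight distribution: A_0 = 1, A_1 = 3, A_2 = 3, A_3 = 2, A_4 = 3, A_5 = 3, A_6 = 1. Minimum distance d = 1.

Enumerate all 2^4 = 16 messages m ∈ F_2^4.
For each, compute codeword c = mG in F_2^6, then tally its weight.
  m = 0000 → c = 000000, weight = 0.
  m = 1000 → c = 011110, weight = 4.
  m = 0100 → c = 111111, weight = 6.
  m = 1100 → c = 100001, weight = 2.
  m = 0010 → c = 000001, weight = 1.
  m = 1010 → c = 011111, weight = 5.
  m = 0110 → c = 111110, weight = 5.
  m = 1110 → c = 100000, weight = 1.
  m = 0001 → c = 011100, weight = 3.
  m = 1001 → c = 000010, weight = 1.
  m = 0101 → c = 100011, weight = 3.
  m = 1101 → c = 111101, weight = 5.
  m = 0011 → c = 011101, weight = 4.
  m = 1011 → c = 000011, weight = 2.
  m = 0111 → c = 100010, weight = 2.
  m = 1111 → c = 111100, weight = 4.
Tally weights:
  weight 0: 1 codewords.
  weight 1: 3 codewords.
  weight 2: 3 codewords.
  weight 3: 2 codewords.
  weight 4: 3 codewords.
  weight 5: 3 codewords.
  weight 6: 1 codewords.
Minimum distance d = smallest w > 0 with A_w > 0 = 1.
Sanity: Σ A_w = 16 = 2^4 = 16 ✓.


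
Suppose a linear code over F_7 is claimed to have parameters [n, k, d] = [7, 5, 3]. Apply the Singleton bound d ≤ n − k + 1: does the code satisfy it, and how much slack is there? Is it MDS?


Singleton RHS = n − k + 1 = 3, slack = 0, bound satisfied, MDS.

Singleton bound: d ≤ n − k + 1.
Here n = 7, k = 5, so n − k + 1 = 3.
Given d = 3, check d ≤ 3: YES.
Slack = (n − k + 1) − d = 0.
The code is MDS (slack = 0).
Description: the claimed parameters are [7, 5, 3]_7; such a code would be MDS (meets Singleton bound).


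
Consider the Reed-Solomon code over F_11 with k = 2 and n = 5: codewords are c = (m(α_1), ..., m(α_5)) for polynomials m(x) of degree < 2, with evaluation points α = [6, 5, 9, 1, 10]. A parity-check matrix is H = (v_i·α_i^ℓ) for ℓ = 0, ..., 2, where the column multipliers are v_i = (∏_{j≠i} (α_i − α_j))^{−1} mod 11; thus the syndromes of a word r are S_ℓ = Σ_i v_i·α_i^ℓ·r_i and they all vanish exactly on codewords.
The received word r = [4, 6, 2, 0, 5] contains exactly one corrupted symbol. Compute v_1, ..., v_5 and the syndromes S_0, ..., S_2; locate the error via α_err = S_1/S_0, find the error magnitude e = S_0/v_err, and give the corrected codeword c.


S = (2, 10, 6), error at position 2, error magnitude e = 5, c = [4, 1, 2, 0, 5].

Step 1: column multipliers v_i = (∏_{j≠i}(α_i − α_j))^{−1} mod 11.
  i = 1 (α = 6): (6−5)(6−9)(6−1)(6−10) = 1·(−3)·5·(−4) = 60 ≡ 5, so v_1 = 5^{−1} = 9 (mod 11).
  i = 2 (α = 5): (5−6)(5−9)(5−1)(5−10) = (−1)·(−4)·4·(−5) = −80 ≡ 8, so v_2 = 8^{−1} = 7 (mod 11).
  i = 3 (α = 9): (9−6)(9−5)(9−1)(9−10) = 3·4·8·(−1) = −96 ≡ 3, so v_3 = 3^{−1} = 4 (mod 11).
  i = 4 (α = 1): (1−6)(1−5)(1−9)(1−10) = (−5)·(−4)·(−8)·(−9) = 1440 ≡ 10, so v_4 = 10^{−1} = 10 (mod 11).
  i = 5 (α = 10): (10−6)(10−5)(10−9)(10−1) = 4·5·1·9 = 180 ≡ 4, so v_5 = 4^{−1} = 3 (mod 11).
  v = [9, 7, 4, 10, 3].
Step 2: syndromes of r = [4, 6, 2, 0, 5] (all sums mod 11).
  S_0 = Σ v_i r_i = 9·4 + 7·6 + 4·2 + 10·0 + 3·5 = 101 ≡ 2.
  S_1 = Σ v_i α_i r_i = 9·6·4 + 7·5·6 + 4·9·2 + 10·1·0 + 3·10·5 = 648 ≡ 10.
  α_i^2 mod 11 = [3, 3, 4, 1, 1].
  S_2 = Σ v_i α_i^2 r_i = 9·3·4 + 7·3·6 + 4·4·2 + 10·1·0 + 3·1·5 = 281 ≡ 6.
  S = (2, 10, 6) ≠ 0, so r is not a codeword (an error is present).
Step 3: locate the error. For a single error e at position i, S_ℓ = v_i·e·α_i^ℓ, so α_err = S_1/S_0.
  S_0^{−1} = 2^{−1} = 6 (mod 11), so α_err = 10·6 = 60 ≡ 5 = α_2. Error position i = 2.
  Consistency check: S_2/S_1 = 6·10 = 60 ≡ 5 = α_err ✓ (single-error assumption holds).
Step 4: error magnitude e = S_0/v_2 = S_0·∏_{j≠2}(α_2 − α_j) = 2·8 = 16 ≡ 5 (mod 11).
Step 5: correct position 2: c_2 = r_2 − e = 6 − 5 ≡ 1 (mod 11). Hence c = [4, 1, 2, 0, 5].
  Check: interpolating c through the α_i gives m(x) = 8 + 3·x (degree < 2) with m(α_i) = c_i for every i, so c is indeed a codeword.


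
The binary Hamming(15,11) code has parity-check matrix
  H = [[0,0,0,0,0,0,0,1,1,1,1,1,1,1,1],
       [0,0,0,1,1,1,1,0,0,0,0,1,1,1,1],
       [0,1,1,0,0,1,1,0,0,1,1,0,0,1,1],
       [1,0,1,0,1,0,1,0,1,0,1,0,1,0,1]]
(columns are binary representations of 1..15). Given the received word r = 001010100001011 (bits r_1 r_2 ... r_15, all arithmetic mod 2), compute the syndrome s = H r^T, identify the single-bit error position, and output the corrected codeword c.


s = (1, 1, 0, 0)^T, error position = 12, corrected codeword c = 001010100000011

Compute s = H r^T mod 2 one row at a time:
  s_1 = 0 + 0 + 0 + 0 + 1 + 0 + 1 + 1 = 3 ≡ 1 (mod 2).
  s_2 = 0 + 1 + 0 + 1 + 1 + 0 + 1 + 1 = 5 ≡ 1 (mod 2).
  s_3 = 0 + 1 + 0 + 1 + 0 + 0 + 1 + 1 = 4 ≡ 0 (mod 2).
  s_4 = 0 + 1 + 1 + 1 + 0 + 0 + 0 + 1 = 4 ≡ 0 (mod 2).
s = (1, 1, 0, 0)^T — this equals column 12 of H (binary 1100), so error is at position 12.
Correct: flip bit 12 of r = 001010100001011 to get c = 001010100000011.


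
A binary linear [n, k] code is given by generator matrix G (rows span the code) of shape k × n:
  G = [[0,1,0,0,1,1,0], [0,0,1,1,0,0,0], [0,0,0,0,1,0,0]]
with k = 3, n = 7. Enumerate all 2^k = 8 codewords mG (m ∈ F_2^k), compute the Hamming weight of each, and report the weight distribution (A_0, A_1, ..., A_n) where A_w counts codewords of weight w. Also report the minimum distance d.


Weight distribution: A_0 = 1, A_1 = 1, A_2 = 2, A_3 = 2, A_4 = 1, A_5 = 1. Minimum distance d = 1.

Enumerate all 2^3 = 8 messages m ∈ F_2^3.
For each, compute codeword c = mG in F_2^7, then tally its weight.
  m = 000 → c = 0000000, weight = 0.
  m = 100 → c = 0100110, weight = 3.
  m = 010 → c = 0011000, weight = 2.
  m = 110 → c = 0111110, weight = 5.
  m = 001 → c = 0000100, weight = 1.
  m = 101 → c = 0100010, weight = 2.
  m = 011 → c = 0011100, weight = 3.
  m = 111 → c = 0111010, weight = 4.
Tally weights:
  weight 0: 1 codewords.
  weight 1: 1 codewords.
  weight 2: 2 codewords.
  weight 3: 2 codewords.
  weight 4: 1 codewords.
  weight 5: 1 codewords.
Minimum distance d = smallest w > 0 with A_w > 0 = 1.
Sanity: Σ A_w = 8 = 2^3 = 8 ✓.


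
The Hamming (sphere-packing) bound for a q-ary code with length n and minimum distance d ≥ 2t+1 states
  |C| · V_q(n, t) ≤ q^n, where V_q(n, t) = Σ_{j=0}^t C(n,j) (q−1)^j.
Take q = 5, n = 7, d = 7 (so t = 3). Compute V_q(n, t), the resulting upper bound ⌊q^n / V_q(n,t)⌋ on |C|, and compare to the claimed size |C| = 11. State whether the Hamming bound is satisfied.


V_q(n, t) = 2605, q^n = 78125, Hamming bound = 29, |C| = 11 ≤ bound (satisfied).

Step 1: Compute V_q(n, t) = Σ_{j=0}^3 C(n, j) (q−1)^j.
  j = 0: C(7,0)·(4)^0 = 1·1 = 1.
  j = 1: C(7,1)·(4)^1 = 7·4 = 28.
  j = 2: C(7,2)·(4)^2 = 21·16 = 336.
  j = 3: C(7,3)·(4)^3 = 35·64 = 2240.
  V_q(n, t) = 1 + 28 + 336 + 2240 = 2605.
Step 2: q^n = 5^7 = 78125.
Step 3: Hamming bound ⌊q^n / V_q(n,t)⌋ = ⌊78125/2605⌋ = 29.
Step 4: Compare |C| = 11 to 29: satisfied.
The claimed |C| lies below the Hamming bound.


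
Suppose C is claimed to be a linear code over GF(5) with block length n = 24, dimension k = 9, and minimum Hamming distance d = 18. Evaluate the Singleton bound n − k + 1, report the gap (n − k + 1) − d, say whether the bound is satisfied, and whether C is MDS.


Singleton RHS = n − k + 1 = 16, slack = -2, bound violated (no such code; not MDS).

Singleton bound: d ≤ n − k + 1.
Here n = 24, k = 9, so n − k + 1 = 16.
Given d = 18, check d ≤ 16: NO.
Slack = (n − k + 1) − d = -2.
The slack is negative: d = 18 exceeds n − k + 1 = 16 by 2, so the Singleton bound is violated and no linear [24, 9, 18]_5 code can exist. In particular it is not MDS (MDS requires d = n − k + 1 exactly).
Description: the claimed parameters are [24, 9, 18]_5; such a code would be impossible (violates the Singleton bound).


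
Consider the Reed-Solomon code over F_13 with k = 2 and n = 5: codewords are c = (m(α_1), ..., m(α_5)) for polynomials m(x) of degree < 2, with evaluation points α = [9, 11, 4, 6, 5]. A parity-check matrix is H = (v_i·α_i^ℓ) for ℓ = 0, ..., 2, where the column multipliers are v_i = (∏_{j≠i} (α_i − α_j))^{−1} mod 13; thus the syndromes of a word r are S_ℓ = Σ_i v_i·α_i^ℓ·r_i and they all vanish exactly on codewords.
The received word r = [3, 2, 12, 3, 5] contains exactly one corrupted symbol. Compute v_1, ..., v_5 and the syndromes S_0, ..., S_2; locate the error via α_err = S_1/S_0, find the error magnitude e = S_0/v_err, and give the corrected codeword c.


S = (11, 1, 6), error at position 4, error magnitude e = 5, c = [3, 2, 12, 11, 5].

Step 1: column multipliers v_i = (∏_{j≠i}(α_i − α_j))^{−1} mod 13.
  i = 1 (α = 9): (9−11)(9−4)(9−6)(9−5) = (−2)·5·3·4 = −120 ≡ 10, so v_1 = 10^{−1} = 4 (mod 13).
  i = 2 (α = 11): (11−9)(11−4)(11−6)(11−5) = 2·7·5·6 = 420 ≡ 4, so v_2 = 4^{−1} = 10 (mod 13).
  i = 3 (α = 4): (4−9)(4−11)(4−6)(4−5) = (−5)·(−7)·(−2)·(−1) = 70 ≡ 5, so v_3 = 5^{−1} = 8 (mod 13).
  i = 4 (α = 6): (6−9)(6−11)(6−4)(6−5) = (−3)·(−5)·2·1 = 30 ≡ 4, so v_4 = 4^{−1} = 10 (mod 13).
  i = 5 (α = 5): (5−9)(5−11)(5−4)(5−6) = (−4)·(−6)·1·(−1) = −24 ≡ 2, so v_5 = 2^{−1} = 7 (mod 13).
  v = [4, 10, 8, 10, 7].
Step 2: syndromes of r = [3, 2, 12, 3, 5] (all sums mod 13).
  S_0 = Σ v_i r_i = 4·3 + 10·2 + 8·12 + 10·3 + 7·5 = 193 ≡ 11.
  S_1 = Σ v_i α_i r_i = 4·9·3 + 10·11·2 + 8·4·12 + 10·6·3 + 7·5·5 = 1067 ≡ 1.
  α_i^2 mod 13 = [3, 4, 3, 10, 12].
  S_2 = Σ v_i α_i^2 r_i = 4·3·3 + 10·4·2 + 8·3·12 + 10·10·3 + 7·12·5 = 1124 ≡ 6.
  S = (11, 1, 6) ≠ 0, so r is not a codeword (an error is present).
Step 3: locate the error. For a single error e at position i, S_ℓ = v_i·e·α_i^ℓ, so α_err = S_1/S_0.
  S_0^{−1} = 11^{−1} = 6 (mod 13), so α_err = 1·6 = 6 ≡ 6 = α_4. Error position i = 4.
  Consistency check: S_2/S_1 = 6·1 = 6 ≡ 6 = α_err ✓ (single-error assumption holds).
Step 4: error magnitude e = S_0/v_4 = S_0·∏_{j≠4}(α_4 − α_j) = 11·4 = 44 ≡ 5 (mod 13).
Step 5: correct position 4: c_4 = r_4 − e = 3 − 5 ≡ 11 (mod 13). Hence c = [3, 2, 12, 11, 5].
  Check: interpolating c through the α_i gives m(x) = 1 + 6·x (degree < 2) with m(α_i) = c_i for every i, so c is indeed a codeword.
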